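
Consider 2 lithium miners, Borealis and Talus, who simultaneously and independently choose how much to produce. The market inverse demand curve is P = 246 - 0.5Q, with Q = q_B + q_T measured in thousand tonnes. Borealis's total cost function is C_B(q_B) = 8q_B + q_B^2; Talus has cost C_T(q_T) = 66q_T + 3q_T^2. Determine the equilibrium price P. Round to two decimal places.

Borealis's profit: π_B = (246 - 0.5Q)q_B - (8q_B + q_B²). Setting ∂π_B/∂q_B = 0: 238 - 3q_B - (1/2)(q_T) = 0.
Talus's first-order condition: 180 - 7q_T - (1/2)(q_B) = 0.
Rearranging gives the reaction functions q_B = (238 - (1/2)q_T)/3 and q_T = (180 - (1/2)q_B)/7.
Solving the pair: q_B = 75.9518, q_T = 1684/83.
Total output Q = 96.2410, so price P = 246 - (1/2)·96.2410 = 197.8795.

197.88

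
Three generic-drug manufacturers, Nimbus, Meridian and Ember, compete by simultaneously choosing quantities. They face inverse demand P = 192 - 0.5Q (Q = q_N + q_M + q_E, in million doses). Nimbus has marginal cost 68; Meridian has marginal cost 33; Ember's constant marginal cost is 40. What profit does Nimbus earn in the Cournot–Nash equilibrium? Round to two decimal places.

465.13

Nimbus's profit: π_N = (192 - 0.5Q)q_N - (68q_N). Setting ∂π_N/∂q_N = 0: 124 - q_N - (1/2)(q_M + q_E) = 0.
Meridian's first-order condition: 159 - q_M - (1/2)(q_N + q_E) = 0.
Ember's profit: π_E = (192 - 0.5Q)q_E - (40q_E). Setting ∂π_E/∂q_E = 0: 152 - q_E - (1/2)(q_N + q_M) = 0.
Adding the 3 conditions: 435 − Q − Q = 0, i.e. Q = 435/2.
Back-substituting: q_N = (124 − 435/4)/(1/2) = 61/2, q_M = (159 − 435/4)/(1/2) = 201/2, q_E = (152 − 435/4)/(1/2) = 173/2.
Price P = 192 - (1/2)·(435/2) = 333/4.
Nimbus's profit: (333/4 - 68)·(61/2) = 465.1250.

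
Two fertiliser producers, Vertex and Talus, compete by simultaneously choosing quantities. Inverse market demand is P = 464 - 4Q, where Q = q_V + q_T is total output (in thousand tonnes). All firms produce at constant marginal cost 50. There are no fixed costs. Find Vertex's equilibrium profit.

A representative firm's profit is π_i = q_i(464 - 4Q) - 50q_i.
First-order condition (treating rivals' output as given): 414 - 8q_i - 4q_j = 0.
By symmetry each firm produces the same amount; substituting q_j = q_i yields q_i = 414/12 = 69/2.
Price P = 464 - 4·69 = 188.
Vertex's profit: (188 - 50)·(69/2) = 4761.

4761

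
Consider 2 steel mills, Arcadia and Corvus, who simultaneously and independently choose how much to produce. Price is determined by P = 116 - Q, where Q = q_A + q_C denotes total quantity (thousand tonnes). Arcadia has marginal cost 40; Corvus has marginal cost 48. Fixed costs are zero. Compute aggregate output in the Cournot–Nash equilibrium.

48

Arcadia's profit: π_A = (116 - Q)q_A - (40q_A). Setting ∂π_A/∂q_A = 0: 76 - 2q_A - (q_C) = 0.
Corvus's first-order condition: 68 - 2q_C - (q_A) = 0.
Best responses: q_A = (76 - q_C)/2, q_C = (68 - q_A)/2.
Solving the pair: q_A = 28, q_C = 20.
Total output Q = 28 + 20 = 48.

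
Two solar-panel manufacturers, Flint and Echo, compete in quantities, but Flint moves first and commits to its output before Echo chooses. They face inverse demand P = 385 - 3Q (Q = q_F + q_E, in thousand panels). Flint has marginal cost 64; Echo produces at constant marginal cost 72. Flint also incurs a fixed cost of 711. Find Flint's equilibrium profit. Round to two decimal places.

3799.04

The follower Echo best-responds to any q_F: π_E = (385 - 3Q)q_E - 72q_E.
∂π_E/∂q_E = 313 - 3q_F - 6q_E = 0 gives the reaction function q_E = (313 - 3q_F)/6.
The leader anticipates this reaction. Substituting into P = 385 - 3Q gives P = 457/2 - (3/2)q_F, so π_F = (457/2 - (3/2)q_F)q_F - 64q_F.
Maximising: ∂π_F/∂q_F = 329/2 - 3q_F = 0, giving q_F = 329/6.
Then q_E = (313 - 3·(329/6))/6 = 99/4.
Price P = 385 - 3·(955/12) = 585/4.
Flint's profit: (585/4 - 64)·(329/6) - 711 = 3799.0417.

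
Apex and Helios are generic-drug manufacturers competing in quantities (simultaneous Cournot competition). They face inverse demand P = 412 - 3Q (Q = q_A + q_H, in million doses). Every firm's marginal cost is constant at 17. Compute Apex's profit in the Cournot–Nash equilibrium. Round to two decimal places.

5778.70

A representative firm's profit is π_i = q_i(412 - 3Q) - 17q_i.
Setting ∂π_i/∂q_i = 0 with rivals' quantities fixed: 395 - 6q_i - 3q_j = 0.
By symmetry each firm produces the same amount; substituting q_j = q_i yields q_i = 395/9.
Price P = 412 - 3·(790/9) = 446/3.
Apex's profit: (446/3 - 17)·(395/9) = 5778.7037.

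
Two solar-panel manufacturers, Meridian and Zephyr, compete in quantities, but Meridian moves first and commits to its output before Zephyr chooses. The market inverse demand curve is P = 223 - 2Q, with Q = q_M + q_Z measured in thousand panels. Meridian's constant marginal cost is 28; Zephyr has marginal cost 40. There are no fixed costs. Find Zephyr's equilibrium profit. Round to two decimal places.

Solve by backward induction. Given q_M, the follower Zephyr maximises π_Z = (223 - 2q_M - 2q_Z)q_Z - 40q_Z.
Setting the follower's marginal profit to zero, 183 - 2q_M - 4q_Z = 0, i.e. q_Z = (183 - 2q_M)/4.
Meridian substitutes q_Z(q_M) into its own profit: π_M = q_M(223 - 2q_M - (183 - 2q_M)/2) - 28q_M = (263/2 - q_M)q_M - 28q_M.
Leader FOC: 207/2 - 2q_M = 0, so q_M = 207/4.
Then q_Z = (183 - 2·(207/4))/4 = 159/8.
Price P = 223 - 2·(573/8) = 319/4.
Zephyr's profit: (319/4 - 40)·(159/8) = 790.0313.

790.03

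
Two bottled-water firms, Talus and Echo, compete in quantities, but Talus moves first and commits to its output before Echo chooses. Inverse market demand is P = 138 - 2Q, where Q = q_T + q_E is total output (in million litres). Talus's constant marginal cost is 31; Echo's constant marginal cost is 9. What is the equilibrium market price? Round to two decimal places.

52.25

The follower Echo best-responds to any q_T: π_E = (138 - 2Q)q_E - 9q_E.
Follower FOC: 129 - 2q_T - 4q_E = 0, so q_E(q_T) = (129 - 2q_T)/4.
Talus substitutes q_E(q_T) into its own profit: π_T = q_T(138 - 2q_T - (129 - 2q_T)/2) - 31q_T = (147/2 - q_T)q_T - 31q_T.
The leader's first-order condition 85/2 - 2q_T = 0 yields q_T = 85/4.
Then q_E = (129 - 2·(85/4))/4 = 173/8.
Total output Q = 343/8, so price P = 138 - 2·(343/8) = 209/4.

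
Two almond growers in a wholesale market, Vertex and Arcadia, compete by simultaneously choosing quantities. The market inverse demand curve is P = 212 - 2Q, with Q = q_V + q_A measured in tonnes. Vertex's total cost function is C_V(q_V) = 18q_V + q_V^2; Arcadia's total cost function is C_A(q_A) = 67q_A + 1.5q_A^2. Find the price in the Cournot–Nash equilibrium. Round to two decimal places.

Vertex's profit: π_V = (212 - 2Q)q_V - (18q_V + q_V²). Setting ∂π_V/∂q_V = 0: 194 - 6q_V - 2(q_A) = 0.
Arcadia's first-order condition: 145 - 7q_A - 2(q_V) = 0.
Best responses: q_V = (194 - 2q_A)/6, q_A = (145 - 2q_V)/7.
Solving the pair: q_V = 534/19, q_A = 241/19.
Total output Q = 775/19, so price P = 212 - 2·(775/19) = 130.4211.

130.42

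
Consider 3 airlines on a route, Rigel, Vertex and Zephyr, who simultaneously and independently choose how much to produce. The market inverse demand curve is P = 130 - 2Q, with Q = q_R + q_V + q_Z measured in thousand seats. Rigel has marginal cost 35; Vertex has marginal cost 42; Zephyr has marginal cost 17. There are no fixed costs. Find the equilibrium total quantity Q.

Rigel's profit: π_R = (130 - 2Q)q_R - (35q_R). Setting ∂π_R/∂q_R = 0: 95 - 4q_R - 2(q_V + q_Z) = 0.
Vertex's first-order condition: 88 - 4q_V - 2(q_R + q_Z) = 0.
Zephyr's profit: π_Z = (130 - 2Q)q_Z - (17q_Z). Setting ∂π_Z/∂q_Z = 0: 113 - 4q_Z - 2(q_R + q_V) = 0.
Adding the 3 first-order conditions: 296 − 8Q = 0, so Q = 37.
Back-substituting: q_R = (95 − 74)/2 = 21/2, q_V = (88 − 74)/2 = 7, q_Z = (113 − 74)/2 = 39/2.
Total output Q = 21/2 + 7 + 39/2 = 37.

37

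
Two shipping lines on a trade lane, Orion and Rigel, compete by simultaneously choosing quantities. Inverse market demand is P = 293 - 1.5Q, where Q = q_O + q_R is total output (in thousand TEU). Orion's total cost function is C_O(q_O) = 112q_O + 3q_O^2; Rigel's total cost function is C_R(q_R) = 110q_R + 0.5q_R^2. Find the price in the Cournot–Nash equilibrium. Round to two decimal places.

211.89

Orion's profit: π_O = (293 - 1.5Q)q_O - (112q_O + 3q_O²). Setting ∂π_O/∂q_O = 0: 181 - 9q_O - (3/2)(q_R) = 0.
Rigel's profit: π_R = (293 - 1.5Q)q_R - (110q_R + (1/2)q_R²). Setting ∂π_R/∂q_R = 0: 183 - 4q_R - (3/2)(q_O) = 0.
Rearranging gives the reaction functions q_O = (181 - (3/2)q_R)/9 and q_R = (183 - (3/2)q_O)/4.
Solving the pair: q_O = 1798/135, q_R = 1834/45.
Total output Q = 1460/27, so price P = 293 - (3/2)·(1460/27) = 1907/9.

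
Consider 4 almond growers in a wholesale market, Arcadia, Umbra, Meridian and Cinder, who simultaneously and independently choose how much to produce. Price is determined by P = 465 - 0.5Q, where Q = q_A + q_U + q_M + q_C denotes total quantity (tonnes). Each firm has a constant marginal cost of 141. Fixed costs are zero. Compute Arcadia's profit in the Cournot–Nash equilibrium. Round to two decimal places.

8398.08

A representative firm's profit is π_i = q_i(465 - 0.5Q) - 141q_i.
First-order condition (treating rivals' output as given): 324 - q_i - (1/2)·Σ_{j≠i} q_j = 0.
With identical firms every q_j equals q_i, so Σ_{j≠i} q_j = 3q_i and 324 = (5/2)q_i, giving q_i = 648/5.
Price P = 465 - (1/2)·518.4000 = 1029/5.
Arcadia's profit: (1029/5 - 141)·(648/5) = 8398.0800.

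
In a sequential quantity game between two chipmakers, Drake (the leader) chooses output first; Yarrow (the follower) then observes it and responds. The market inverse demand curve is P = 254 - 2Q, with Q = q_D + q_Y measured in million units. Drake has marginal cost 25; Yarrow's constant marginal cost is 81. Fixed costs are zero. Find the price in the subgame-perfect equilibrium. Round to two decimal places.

96.25

The follower Yarrow best-responds to any q_D: π_Y = (254 - 2Q)q_Y - 81q_Y.
Setting the follower's marginal profit to zero, 173 - 2q_D - 4q_Y = 0, i.e. q_Y = (173 - 2q_D)/4.
The leader anticipates this reaction. Substituting into P = 254 - 2Q gives P = 335/2 - q_D, so π_D = (335/2 - q_D)q_D - 25q_D.
The leader's first-order condition 285/2 - 2q_D = 0 yields q_D = 285/4.
Then q_Y = (173 - 2·(285/4))/4 = 61/8.
Total output Q = 631/8, so price P = 254 - 2·(631/8) = 385/4.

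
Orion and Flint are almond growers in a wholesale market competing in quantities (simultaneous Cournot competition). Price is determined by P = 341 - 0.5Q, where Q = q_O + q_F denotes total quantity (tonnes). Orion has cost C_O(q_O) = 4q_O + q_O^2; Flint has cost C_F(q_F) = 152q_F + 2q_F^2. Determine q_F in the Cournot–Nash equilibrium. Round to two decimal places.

27.02

Orion's profit: π_O = (341 - 0.5Q)q_O - (4q_O + q_O²). Setting ∂π_O/∂q_O = 0: 337 - 3q_O - (1/2)(q_F) = 0.
Flint's profit: π_F = (341 - 0.5Q)q_F - (152q_F + 2q_F²). Setting ∂π_F/∂q_F = 0: 189 - 5q_F - (1/2)(q_O) = 0.
So q_O = (337 - (1/2)q_F)/3 and q_F = (189 - (1/2)q_O)/5.
Substituting one into the other gives q_O = 107.8305 and q_F = 1594/59.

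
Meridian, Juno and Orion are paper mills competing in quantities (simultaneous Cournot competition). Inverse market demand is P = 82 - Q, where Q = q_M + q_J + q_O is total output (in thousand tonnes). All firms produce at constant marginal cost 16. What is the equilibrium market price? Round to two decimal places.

A representative firm's profit is π_i = q_i(82 - Q) - 16q_i.
Setting ∂π_i/∂q_i = 0 with rivals' quantities fixed: 66 - 2q_i - Σ_{j≠i} q_j = 0.
With identical firms every q_j equals q_i, so Σ_{j≠i} q_j = 2q_i and 66 = 4q_i, giving q_i = 33/2.
Total output Q = 99/2, so price P = 82 - 99/2 = 65/2.

32.50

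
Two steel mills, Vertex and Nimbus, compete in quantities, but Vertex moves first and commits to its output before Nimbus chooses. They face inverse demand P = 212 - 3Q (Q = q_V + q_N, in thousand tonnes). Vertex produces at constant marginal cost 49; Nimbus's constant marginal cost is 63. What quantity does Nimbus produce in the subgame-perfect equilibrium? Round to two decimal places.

The follower Nimbus best-responds to any q_V: π_N = (212 - 3Q)q_N - 63q_N.
Follower FOC: 149 - 3q_V - 6q_N = 0, so q_N(q_V) = (149 - 3q_V)/6.
The leader anticipates this reaction. Substituting into P = 212 - 3Q gives P = 275/2 - (3/2)q_V, so π_V = (275/2 - (3/2)q_V)q_V - 49q_V.
Leader FOC: 177/2 - 3q_V = 0, so q_V = 59/2.
Then q_N = (149 - 3·(59/2))/6 = 121/12.

10.08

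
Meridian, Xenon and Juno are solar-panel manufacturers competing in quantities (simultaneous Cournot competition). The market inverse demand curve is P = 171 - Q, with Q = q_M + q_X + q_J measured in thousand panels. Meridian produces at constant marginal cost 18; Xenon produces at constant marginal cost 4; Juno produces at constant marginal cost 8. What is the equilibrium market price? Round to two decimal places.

50.25

Meridian's profit: π_M = (171 - Q)q_M - (18q_M). Setting ∂π_M/∂q_M = 0: 153 - 2q_M - (q_X + q_J) = 0.
Xenon's profit: π_X = (171 - Q)q_X - (4q_X). Setting ∂π_X/∂q_X = 0: 167 - 2q_X - (q_M + q_J) = 0.
Juno's first-order condition: 163 - 2q_J - (q_M + q_X) = 0.
Adding the 3 conditions: 483 − 2Q − 2Q = 0, i.e. Q = 483/4.
Back-substituting: q_M = (153 − 483/4) = 129/4, q_X = (167 − 483/4) = 185/4, q_J = (163 − 483/4) = 169/4.
Total output Q = 483/4, so price P = 171 - 483/4 = 201/4.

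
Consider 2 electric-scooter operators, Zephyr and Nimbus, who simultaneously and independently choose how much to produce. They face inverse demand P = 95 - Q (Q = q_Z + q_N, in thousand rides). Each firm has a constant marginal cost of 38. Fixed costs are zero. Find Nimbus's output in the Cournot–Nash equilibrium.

19

A representative firm's profit is π_i = q_i(95 - Q) - 38q_i.
First-order condition (treating rivals' output as given): 57 - 2q_i - q_j = 0.
With identical firms every q_j equals q_i, so q_j = q_i and 57 = 3q_i, giving q_i = 19.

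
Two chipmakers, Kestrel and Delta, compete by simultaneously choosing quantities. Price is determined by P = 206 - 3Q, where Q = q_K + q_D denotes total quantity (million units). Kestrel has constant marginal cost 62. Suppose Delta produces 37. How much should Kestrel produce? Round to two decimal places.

5.50

With the rival's output fixed at 37, Kestrel's profit is π_K = (206 - 3·37 - 3q_K)q_K - (62q_K) = (95 - 3q_K)q_K - (62q_K).
∂π_K/∂q_K = 33 - 6q_K = 0, so q_K = 11/2.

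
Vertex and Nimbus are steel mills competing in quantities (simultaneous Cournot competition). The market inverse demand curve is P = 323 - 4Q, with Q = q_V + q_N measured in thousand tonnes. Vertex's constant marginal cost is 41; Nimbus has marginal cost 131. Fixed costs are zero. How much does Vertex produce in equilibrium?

Vertex's profit: π_V = (323 - 4Q)q_V - (41q_V). Setting ∂π_V/∂q_V = 0: 282 - 8q_V - 4(q_N) = 0.
Nimbus's first-order condition: 192 - 8q_N - 4(q_V) = 0.
Rearranging gives the reaction functions q_V = (282 - 4q_N)/8 and q_N = (192 - 4q_V)/8.
Solving the pair: q_V = 31, q_N = 17/2.

31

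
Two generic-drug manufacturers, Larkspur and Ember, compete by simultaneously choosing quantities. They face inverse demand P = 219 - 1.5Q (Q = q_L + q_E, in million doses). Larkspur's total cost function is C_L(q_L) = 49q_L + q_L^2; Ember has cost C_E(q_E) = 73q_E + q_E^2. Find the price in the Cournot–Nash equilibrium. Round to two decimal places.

146.08

Larkspur's profit: π_L = (219 - 1.5Q)q_L - (49q_L + q_L²). Setting ∂π_L/∂q_L = 0: 170 - 5q_L - (3/2)(q_E) = 0.
Ember's profit: π_E = (219 - 1.5Q)q_E - (73q_E + q_E²). Setting ∂π_E/∂q_E = 0: 146 - 5q_E - (3/2)(q_L) = 0.
So q_L = (170 - (3/2)q_E)/5 and q_E = (146 - (3/2)q_L)/5.
Solving the pair: q_L = 27.7363, q_E = 1900/91.
Total output Q = 632/13, so price P = 219 - (3/2)·(632/13) = 1899/13.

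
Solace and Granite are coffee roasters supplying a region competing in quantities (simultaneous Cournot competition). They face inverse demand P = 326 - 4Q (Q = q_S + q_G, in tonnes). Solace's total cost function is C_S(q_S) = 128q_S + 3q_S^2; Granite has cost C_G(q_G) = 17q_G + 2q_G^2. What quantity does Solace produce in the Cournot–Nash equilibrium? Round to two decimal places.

7.50

Solace's profit: π_S = (326 - 4Q)q_S - (128q_S + 3q_S²). Setting ∂π_S/∂q_S = 0: 198 - 14q_S - 4(q_G) = 0.
Granite's profit: π_G = (326 - 4Q)q_G - (17q_G + 2q_G²). Setting ∂π_G/∂q_G = 0: 309 - 12q_G - 4(q_S) = 0.
Best responses: q_S = (198 - 4q_G)/14, q_G = (309 - 4q_S)/12.
Substituting one into the other gives q_S = 15/2 and q_G = 93/4.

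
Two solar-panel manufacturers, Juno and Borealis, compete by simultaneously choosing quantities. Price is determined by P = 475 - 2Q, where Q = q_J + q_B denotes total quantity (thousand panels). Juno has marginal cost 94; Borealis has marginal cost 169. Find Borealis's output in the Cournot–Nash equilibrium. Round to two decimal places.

Juno's profit: π_J = (475 - 2Q)q_J - (94q_J). Setting ∂π_J/∂q_J = 0: 381 - 4q_J - 2(q_B) = 0.
Borealis's profit: π_B = (475 - 2Q)q_B - (169q_B). Setting ∂π_B/∂q_B = 0: 306 - 4q_B - 2(q_J) = 0.
So q_J = (381 - 2q_B)/4 and q_B = (306 - 2q_J)/4.
Substituting one into the other gives q_J = 76 and q_B = 77/2.

38.50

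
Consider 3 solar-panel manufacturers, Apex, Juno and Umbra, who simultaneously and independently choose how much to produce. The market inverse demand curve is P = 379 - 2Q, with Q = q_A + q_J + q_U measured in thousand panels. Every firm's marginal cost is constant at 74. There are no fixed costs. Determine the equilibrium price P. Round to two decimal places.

150.25

A representative firm's profit is π_i = q_i(379 - 2Q) - 74q_i.
First-order condition (treating rivals' output as given): 305 - 4q_i - 2·Σ_{j≠i} q_j = 0.
With identical firms every q_j equals q_i, so Σ_{j≠i} q_j = 2q_i and 305 = 8q_i, giving q_i = 305/8.
Total output Q = 915/8, so price P = 379 - 2·(915/8) = 601/4.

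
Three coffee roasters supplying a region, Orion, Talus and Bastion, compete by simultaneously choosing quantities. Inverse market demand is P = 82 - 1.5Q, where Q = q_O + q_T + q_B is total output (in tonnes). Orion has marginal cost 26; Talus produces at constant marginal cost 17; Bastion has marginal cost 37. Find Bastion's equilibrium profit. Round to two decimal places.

8.17

Orion's profit: π_O = (82 - 1.5Q)q_O - (26q_O). Setting ∂π_O/∂q_O = 0: 56 - 3q_O - (3/2)(q_T + q_B) = 0.
Talus's first-order condition: 65 - 3q_T - (3/2)(q_O + q_B) = 0.
Bastion's profit: π_B = (82 - 1.5Q)q_B - (37q_B). Setting ∂π_B/∂q_B = 0: 45 - 3q_B - (3/2)(q_O + q_T) = 0.
Adding the 3 first-order conditions: 166 − 6Q = 0, so Q = 83/3.
Back-substituting: q_O = (56 − 83/2)/(3/2) = 29/3, q_T = (65 − 83/2)/(3/2) = 47/3, q_B = (45 − 83/2)/(3/2) = 7/3.
Price P = 82 - (3/2)·(83/3) = 81/2.
Bastion's profit: (81/2 - 37)·(7/3) = 49/6.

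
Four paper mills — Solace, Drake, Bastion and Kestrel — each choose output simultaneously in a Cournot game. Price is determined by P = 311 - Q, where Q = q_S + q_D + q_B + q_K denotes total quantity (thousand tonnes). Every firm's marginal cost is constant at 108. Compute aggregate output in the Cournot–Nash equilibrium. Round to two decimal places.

Each firm earns π_i = (311 - Q)q_i - 108q_i.
First-order condition (treating rivals' output as given): 203 - 2q_i - Σ_{j≠i} q_j = 0.
With identical firms every q_j equals q_i, so Σ_{j≠i} q_j = 3q_i and 203 = 5q_i, giving q_i = 203/5.
Total output Q = 203/5 + 203/5 + 203/5 + 203/5 = 812/5.

162.40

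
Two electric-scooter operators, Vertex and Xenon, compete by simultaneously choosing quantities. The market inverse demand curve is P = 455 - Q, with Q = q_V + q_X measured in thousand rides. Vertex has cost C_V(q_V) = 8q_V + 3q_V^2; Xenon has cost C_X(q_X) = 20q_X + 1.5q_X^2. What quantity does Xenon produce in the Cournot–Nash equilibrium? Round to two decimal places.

Vertex's profit: π_V = (455 - Q)q_V - (8q_V + 3q_V²). Setting ∂π_V/∂q_V = 0: 447 - 8q_V - (q_X) = 0.
Xenon's profit: π_X = (455 - Q)q_X - (20q_X + (3/2)q_X²). Setting ∂π_X/∂q_X = 0: 435 - 5q_X - (q_V) = 0.
Best responses: q_V = (447 - q_X)/8, q_X = (435 - q_V)/5.
Solving the pair: q_V = 600/13, q_X = 1011/13.

77.77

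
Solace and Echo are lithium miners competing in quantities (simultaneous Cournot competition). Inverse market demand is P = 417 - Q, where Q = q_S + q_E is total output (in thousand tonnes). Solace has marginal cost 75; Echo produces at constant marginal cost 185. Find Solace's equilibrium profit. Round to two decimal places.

Solace's profit: π_S = (417 - Q)q_S - (75q_S). Setting ∂π_S/∂q_S = 0: 342 - 2q_S - (q_E) = 0.
Echo's first-order condition: 232 - 2q_E - (q_S) = 0.
Best responses: q_S = (342 - q_E)/2, q_E = (232 - q_S)/2.
Solving the pair: q_S = 452/3, q_E = 122/3.
Price P = 417 - 574/3 = 677/3.
Solace's profit: (677/3 - 75)·(452/3) = 22700.4444.

22700.44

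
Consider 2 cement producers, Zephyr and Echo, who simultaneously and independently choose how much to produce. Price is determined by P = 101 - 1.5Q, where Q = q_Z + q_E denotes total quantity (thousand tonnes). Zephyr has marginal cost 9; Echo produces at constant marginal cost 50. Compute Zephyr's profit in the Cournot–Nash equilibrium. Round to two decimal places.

1310.30

Zephyr's profit: π_Z = (101 - 1.5Q)q_Z - (9q_Z). Setting ∂π_Z/∂q_Z = 0: 92 - 3q_Z - (3/2)(q_E) = 0.
Echo's first-order condition: 51 - 3q_E - (3/2)(q_Z) = 0.
Rearranging gives the reaction functions q_Z = (92 - (3/2)q_E)/3 and q_E = (51 - (3/2)q_Z)/3.
Solving the pair: q_Z = 266/9, q_E = 20/9.
Price P = 101 - (3/2)·(286/9) = 160/3.
Zephyr's profit: (160/3 - 9)·(266/9) = 1310.2963.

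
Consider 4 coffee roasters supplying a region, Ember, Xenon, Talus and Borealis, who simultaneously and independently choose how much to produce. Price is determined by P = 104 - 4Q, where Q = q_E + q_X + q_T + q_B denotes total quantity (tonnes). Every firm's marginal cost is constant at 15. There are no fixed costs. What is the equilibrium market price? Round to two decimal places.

Each firm earns π_i = (104 - 4Q)q_i - 15q_i.
First-order condition (treating rivals' output as given): 89 - 8q_i - 4·Σ_{j≠i} q_j = 0.
By symmetry each firm produces the same amount; substituting Σ_{j≠i} q_j = 3q_i yields q_i = 89/20.
Total output Q = 89/5, so price P = 104 - 4·(89/5) = 164/5.

32.80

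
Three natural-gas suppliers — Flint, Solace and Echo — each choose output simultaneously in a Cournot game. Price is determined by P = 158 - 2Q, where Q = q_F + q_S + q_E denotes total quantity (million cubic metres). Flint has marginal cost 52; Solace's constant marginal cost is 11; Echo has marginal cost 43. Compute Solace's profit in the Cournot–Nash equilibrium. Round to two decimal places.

Flint's profit: π_F = (158 - 2Q)q_F - (52q_F). Setting ∂π_F/∂q_F = 0: 106 - 4q_F - 2(q_S + q_E) = 0.
Solace's profit: π_S = (158 - 2Q)q_S - (11q_S). Setting ∂π_S/∂q_S = 0: 147 - 4q_S - 2(q_F + q_E) = 0.
Echo's profit: π_E = (158 - 2Q)q_E - (43q_E). Setting ∂π_E/∂q_E = 0: 115 - 4q_E - 2(q_F + q_S) = 0.
Summing all 3 equations gives 368 − 8Q = 0, hence Q = 46.
Back-substituting: q_F = (106 − 92)/2 = 7, q_S = (147 − 92)/2 = 55/2, q_E = (115 − 92)/2 = 23/2.
Price P = 158 - 2·46 = 66.
Solace's profit: (66 - 11)·(55/2) = 1512.5000.

1512.50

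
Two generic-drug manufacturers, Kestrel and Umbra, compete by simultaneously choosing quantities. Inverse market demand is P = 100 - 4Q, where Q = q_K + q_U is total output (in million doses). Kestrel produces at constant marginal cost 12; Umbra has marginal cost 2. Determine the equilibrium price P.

38

Kestrel's profit: π_K = (100 - 4Q)q_K - (12q_K). Setting ∂π_K/∂q_K = 0: 88 - 8q_K - 4(q_U) = 0.
Umbra's profit: π_U = (100 - 4Q)q_U - (2q_U). Setting ∂π_U/∂q_U = 0: 98 - 8q_U - 4(q_K) = 0.
So q_K = (88 - 4q_U)/8 and q_U = (98 - 4q_K)/8.
Solving the pair: q_K = 13/2, q_U = 9.
Total output Q = 31/2, so price P = 100 - 4·(31/2) = 38.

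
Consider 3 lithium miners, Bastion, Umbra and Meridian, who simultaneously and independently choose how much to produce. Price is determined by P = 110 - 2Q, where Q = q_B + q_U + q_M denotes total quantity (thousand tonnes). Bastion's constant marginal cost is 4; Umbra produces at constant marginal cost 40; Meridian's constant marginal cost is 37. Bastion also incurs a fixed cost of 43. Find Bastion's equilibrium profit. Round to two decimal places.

Bastion's profit: π_B = (110 - 2Q)q_B - (4q_B). Setting ∂π_B/∂q_B = 0: 106 - 4q_B - 2(q_U + q_M) = 0.
Umbra's profit: π_U = (110 - 2Q)q_U - (40q_U). Setting ∂π_U/∂q_U = 0: 70 - 4q_U - 2(q_B + q_M) = 0.
Meridian's first-order condition: 73 - 4q_M - 2(q_B + q_U) = 0.
Adding the 3 first-order conditions: 249 − 8Q = 0, so Q = 249/8.
Back-substituting: q_B = (106 − 249/4)/2 = 175/8, q_U = (70 − 249/4)/2 = 31/8, q_M = (73 − 249/4)/2 = 43/8.
Price P = 110 - 2·(249/8) = 191/4.
Bastion's profit: (191/4 - 4)·(175/8) - 43 = 914.0313.

914.03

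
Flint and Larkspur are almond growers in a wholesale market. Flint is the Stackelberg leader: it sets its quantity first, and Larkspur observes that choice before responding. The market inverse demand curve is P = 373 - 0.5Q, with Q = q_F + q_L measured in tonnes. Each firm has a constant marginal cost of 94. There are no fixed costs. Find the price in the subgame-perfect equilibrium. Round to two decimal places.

163.75

Solve by backward induction. Given q_F, the follower Larkspur maximises π_L = (373 - (1/2)q_F - (1/2)q_L)q_L - 94q_L.
Setting the follower's marginal profit to zero, 279 - (1/2)q_F - q_L = 0, i.e. q_L = (279 - (1/2)q_F).
Flint substitutes q_L(q_F) into its own profit: π_F = q_F(373 - (1/2)q_F - (279 - (1/2)q_F)/2) - 94q_F = (467/2 - (1/4)q_F)q_F - 94q_F.
Maximising: ∂π_F/∂q_F = 279/2 - (1/2)q_F = 0, giving q_F = 279.
Then q_L = (279 - (1/2)·279) = 279/2.
Total output Q = 837/2, so price P = 373 - (1/2)·(837/2) = 655/4.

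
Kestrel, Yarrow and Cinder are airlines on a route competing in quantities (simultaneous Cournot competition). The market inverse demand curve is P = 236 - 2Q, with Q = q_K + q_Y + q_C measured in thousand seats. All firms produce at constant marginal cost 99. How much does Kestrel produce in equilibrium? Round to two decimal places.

A representative firm's profit is π_i = q_i(236 - 2Q) - 99q_i.
First-order condition (treating rivals' output as given): 137 - 4q_i - 2·Σ_{j≠i} q_j = 0.
With identical firms every q_j equals q_i, so Σ_{j≠i} q_j = 2q_i and 137 = 8q_i, giving q_i = 137/8.

17.13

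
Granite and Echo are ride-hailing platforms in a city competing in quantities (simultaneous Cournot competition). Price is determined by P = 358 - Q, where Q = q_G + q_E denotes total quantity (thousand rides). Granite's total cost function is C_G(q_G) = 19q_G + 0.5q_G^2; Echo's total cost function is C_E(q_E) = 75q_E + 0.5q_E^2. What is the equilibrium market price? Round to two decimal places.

Granite's profit: π_G = (358 - Q)q_G - (19q_G + (1/2)q_G²). Setting ∂π_G/∂q_G = 0: 339 - 3q_G - (q_E) = 0.
Echo's profit: π_E = (358 - Q)q_E - (75q_E + (1/2)q_E²). Setting ∂π_E/∂q_E = 0: 283 - 3q_E - (q_G) = 0.
Best responses: q_G = (339 - q_E)/3, q_E = (283 - q_G)/3.
Solving the pair: q_G = 367/4, q_E = 255/4.
Total output Q = 311/2, so price P = 358 - 311/2 = 405/2.

202.50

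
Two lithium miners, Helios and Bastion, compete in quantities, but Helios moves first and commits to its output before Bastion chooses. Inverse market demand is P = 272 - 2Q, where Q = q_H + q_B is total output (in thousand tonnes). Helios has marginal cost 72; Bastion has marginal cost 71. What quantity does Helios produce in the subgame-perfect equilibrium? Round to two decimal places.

49.75

The follower Bastion best-responds to any q_H: π_B = (272 - 2Q)q_B - 71q_B.
∂π_B/∂q_B = 201 - 2q_H - 4q_B = 0 gives the reaction function q_B = (201 - 2q_H)/4.
The leader anticipates this reaction. Substituting into P = 272 - 2Q gives P = 343/2 - q_H, so π_H = (343/2 - q_H)q_H - 72q_H.
Maximising: ∂π_H/∂q_H = 199/2 - 2q_H = 0, giving q_H = 199/4.
Then q_B = (201 - 2·(199/4))/4 = 203/8.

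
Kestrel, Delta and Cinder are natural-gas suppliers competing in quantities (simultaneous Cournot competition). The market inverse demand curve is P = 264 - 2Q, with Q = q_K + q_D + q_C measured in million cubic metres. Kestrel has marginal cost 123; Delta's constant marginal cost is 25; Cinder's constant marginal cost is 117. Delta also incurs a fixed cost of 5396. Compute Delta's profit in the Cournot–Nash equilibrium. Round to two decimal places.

Kestrel's profit: π_K = (264 - 2Q)q_K - (123q_K). Setting ∂π_K/∂q_K = 0: 141 - 4q_K - 2(q_D + q_C) = 0.
Delta's profit: π_D = (264 - 2Q)q_D - (25q_D). Setting ∂π_D/∂q_D = 0: 239 - 4q_D - 2(q_K + q_C) = 0.
Cinder's first-order condition: 147 - 4q_C - 2(q_K + q_D) = 0.
Adding the 3 conditions: 527 − 4Q − 4Q = 0, i.e. Q = 527/8.
Back-substituting: q_K = (141 − 527/4)/2 = 37/8, q_D = (239 − 527/4)/2 = 429/8, q_C = (147 − 527/4)/2 = 61/8.
Price P = 264 - 2·(527/8) = 529/4.
Delta's profit: (529/4 - 25)·(429/8) - 5396 = 355.2813.

355.28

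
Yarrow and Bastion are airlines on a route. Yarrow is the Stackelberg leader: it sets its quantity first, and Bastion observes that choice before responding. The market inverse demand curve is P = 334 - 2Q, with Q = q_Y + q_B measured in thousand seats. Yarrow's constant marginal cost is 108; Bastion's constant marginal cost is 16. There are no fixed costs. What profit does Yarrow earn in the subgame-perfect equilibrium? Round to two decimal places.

1122.25

Solve by backward induction. Given q_Y, the follower Bastion maximises π_B = (334 - 2q_Y - 2q_B)q_B - 16q_B.
∂π_B/∂q_B = 318 - 2q_Y - 4q_B = 0 gives the reaction function q_B = (318 - 2q_Y)/4.
The leader anticipates this reaction. Substituting into P = 334 - 2Q gives P = 175 - q_Y, so π_Y = (175 - q_Y)q_Y - 108q_Y.
Leader FOC: 67 - 2q_Y = 0, so q_Y = 67/2.
Then q_B = (318 - 2·(67/2))/4 = 251/4.
Price P = 334 - 2·(385/4) = 283/2.
Yarrow's profit: (283/2 - 108)·(67/2) = 1122.2500.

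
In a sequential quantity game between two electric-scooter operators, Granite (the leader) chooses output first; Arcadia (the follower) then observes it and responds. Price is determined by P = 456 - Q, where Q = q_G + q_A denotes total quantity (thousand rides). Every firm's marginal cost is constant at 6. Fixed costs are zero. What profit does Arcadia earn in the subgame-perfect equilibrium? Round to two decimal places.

12656.25

Solve by backward induction. Given q_G, the follower Arcadia maximises π_A = (456 - q_G - q_A)q_A - 6q_A.
Setting the follower's marginal profit to zero, 450 - q_G - 2q_A = 0, i.e. q_A = (450 - q_G)/2.
Granite substitutes q_A(q_G) into its own profit: π_G = q_G(456 - q_G - (450 - q_G)/2) - 6q_G = (231 - (1/2)q_G)q_G - 6q_G.
Maximising: ∂π_G/∂q_G = 225 - q_G = 0, giving q_G = 225.
Then q_A = (450 - 225)/2 = 225/2.
Price P = 456 - 675/2 = 237/2.
Arcadia's profit: (237/2 - 6)·(225/2) = 12656.2500.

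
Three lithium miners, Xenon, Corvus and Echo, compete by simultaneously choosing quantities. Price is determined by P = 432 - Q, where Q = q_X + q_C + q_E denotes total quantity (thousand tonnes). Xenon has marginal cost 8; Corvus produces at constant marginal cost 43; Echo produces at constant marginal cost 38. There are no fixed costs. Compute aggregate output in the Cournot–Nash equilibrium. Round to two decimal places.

301.75

Xenon's profit: π_X = (432 - Q)q_X - (8q_X). Setting ∂π_X/∂q_X = 0: 424 - 2q_X - (q_C + q_E) = 0.
Corvus's profit: π_C = (432 - Q)q_C - (43q_C). Setting ∂π_C/∂q_C = 0: 389 - 2q_C - (q_X + q_E) = 0.
Echo's first-order condition: 394 - 2q_E - (q_X + q_C) = 0.
Summing all 3 equations gives 1207 − 4Q = 0, hence Q = 1207/4.
Back-substituting: q_X = (424 − 1207/4) = 489/4, q_C = (389 − 1207/4) = 349/4, q_E = (394 − 1207/4) = 369/4.
Total output Q = 489/4 + 349/4 + 369/4 = 1207/4.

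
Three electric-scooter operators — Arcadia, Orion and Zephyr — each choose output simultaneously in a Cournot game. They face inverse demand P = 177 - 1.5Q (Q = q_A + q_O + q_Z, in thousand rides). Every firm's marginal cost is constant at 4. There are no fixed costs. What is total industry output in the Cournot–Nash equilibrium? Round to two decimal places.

86.50

A representative firm's profit is π_i = q_i(177 - 1.5Q) - 4q_i.
First-order condition (treating rivals' output as given): 173 - 3q_i - (3/2)·Σ_{j≠i} q_j = 0.
With identical firms every q_j equals q_i, so Σ_{j≠i} q_j = 2q_i and 173 = 6q_i, giving q_i = 173/6.
Total output Q = 173/6 + 173/6 + 173/6 = 173/2.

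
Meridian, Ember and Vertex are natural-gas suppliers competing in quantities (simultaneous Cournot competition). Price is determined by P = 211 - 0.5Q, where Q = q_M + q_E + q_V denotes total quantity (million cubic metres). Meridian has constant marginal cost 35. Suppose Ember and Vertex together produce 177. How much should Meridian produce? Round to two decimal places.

With rivals' combined output fixed at 177, Meridian's profit is π_M = (211 - (1/2)·177 - (1/2)q_M)q_M - (35q_M) = (245/2 - (1/2)q_M)q_M - (35q_M).
∂π_M/∂q_M = 175/2 - q_M = 0, so q_M = 175/2.

87.50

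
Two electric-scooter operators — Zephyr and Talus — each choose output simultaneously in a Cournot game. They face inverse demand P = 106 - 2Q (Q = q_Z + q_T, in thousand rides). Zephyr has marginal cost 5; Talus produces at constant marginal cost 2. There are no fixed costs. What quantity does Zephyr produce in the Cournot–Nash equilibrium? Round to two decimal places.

Zephyr's profit: π_Z = (106 - 2Q)q_Z - (5q_Z). Setting ∂π_Z/∂q_Z = 0: 101 - 4q_Z - 2(q_T) = 0.
Talus's first-order condition: 104 - 4q_T - 2(q_Z) = 0.
So q_Z = (101 - 2q_T)/4 and q_T = (104 - 2q_Z)/4.
Solving the pair: q_Z = 49/3, q_T = 107/6.

16.33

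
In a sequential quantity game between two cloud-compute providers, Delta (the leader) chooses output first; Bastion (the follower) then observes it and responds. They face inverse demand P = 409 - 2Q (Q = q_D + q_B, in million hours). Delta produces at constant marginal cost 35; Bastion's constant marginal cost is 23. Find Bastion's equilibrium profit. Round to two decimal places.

5253.13

Solve by backward induction. Given q_D, the follower Bastion maximises π_B = (409 - 2q_D - 2q_B)q_B - 23q_B.
∂π_B/∂q_B = 386 - 2q_D - 4q_B = 0 gives the reaction function q_B = (386 - 2q_D)/4.
The leader anticipates this reaction. Substituting into P = 409 - 2Q gives P = 216 - q_D, so π_D = (216 - q_D)q_D - 35q_D.
Leader FOC: 181 - 2q_D = 0, so q_D = 181/2.
Then q_B = (386 - 2·(181/2))/4 = 205/4.
Price P = 409 - 2·(567/4) = 251/2.
Bastion's profit: (251/2 - 23)·(205/4) = 5253.1250.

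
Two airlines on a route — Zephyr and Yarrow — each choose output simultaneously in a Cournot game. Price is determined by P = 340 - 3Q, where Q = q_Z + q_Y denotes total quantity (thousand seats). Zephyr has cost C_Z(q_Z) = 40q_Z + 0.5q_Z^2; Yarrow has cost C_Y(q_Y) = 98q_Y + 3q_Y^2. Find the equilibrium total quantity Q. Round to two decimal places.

Zephyr's profit: π_Z = (340 - 3Q)q_Z - (40q_Z + (1/2)q_Z²). Setting ∂π_Z/∂q_Z = 0: 300 - 7q_Z - 3(q_Y) = 0.
Yarrow's profit: π_Y = (340 - 3Q)q_Y - (98q_Y + 3q_Y²). Setting ∂π_Y/∂q_Y = 0: 242 - 12q_Y - 3(q_Z) = 0.
Rearranging gives the reaction functions q_Z = (300 - 3q_Y)/7 and q_Y = (242 - 3q_Z)/12.
Substituting one into the other gives q_Z = 958/25 and q_Y = 794/75.
Total output Q = 958/25 + 794/75 = 48.9067.

48.91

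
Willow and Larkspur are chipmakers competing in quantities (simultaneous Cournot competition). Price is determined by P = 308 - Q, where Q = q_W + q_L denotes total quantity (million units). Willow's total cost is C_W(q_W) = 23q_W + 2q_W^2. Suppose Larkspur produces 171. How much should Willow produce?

19

With the rival's output fixed at 171, Willow's profit is π_W = (308 - 171 - q_W)q_W - (23q_W + 2q_W²) = (137 - q_W)q_W - (23q_W + 2q_W²).
∂π_W/∂q_W = 114 - 6q_W = 0, so q_W = 19.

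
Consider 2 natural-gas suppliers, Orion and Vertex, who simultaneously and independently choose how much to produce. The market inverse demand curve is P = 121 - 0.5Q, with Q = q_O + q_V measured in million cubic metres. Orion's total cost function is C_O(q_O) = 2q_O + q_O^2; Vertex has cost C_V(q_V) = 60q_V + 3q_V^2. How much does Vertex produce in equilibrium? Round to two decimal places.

Orion's profit: π_O = (121 - 0.5Q)q_O - (2q_O + q_O²). Setting ∂π_O/∂q_O = 0: 119 - 3q_O - (1/2)(q_V) = 0.
Vertex's first-order condition: 61 - 7q_V - (1/2)(q_O) = 0.
So q_O = (119 - (1/2)q_V)/3 and q_V = (61 - (1/2)q_O)/7.
Substituting one into the other gives q_O = 38.6747 and q_V = 494/83.

5.95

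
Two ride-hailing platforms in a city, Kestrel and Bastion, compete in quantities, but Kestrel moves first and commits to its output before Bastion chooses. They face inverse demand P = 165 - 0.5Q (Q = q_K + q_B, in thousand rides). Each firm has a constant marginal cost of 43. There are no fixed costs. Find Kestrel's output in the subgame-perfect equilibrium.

122

The follower Bastion best-responds to any q_K: π_B = (165 - 0.5Q)q_B - 43q_B.
∂π_B/∂q_B = 122 - (1/2)q_K - q_B = 0 gives the reaction function q_B = (122 - (1/2)q_K).
The leader anticipates this reaction. Substituting into P = 165 - 0.5Q gives P = 104 - (1/4)q_K, so π_K = (104 - (1/4)q_K)q_K - 43q_K.
The leader's first-order condition 61 - (1/2)q_K = 0 yields q_K = 122.
Then q_B = (122 - (1/2)·122) = 61.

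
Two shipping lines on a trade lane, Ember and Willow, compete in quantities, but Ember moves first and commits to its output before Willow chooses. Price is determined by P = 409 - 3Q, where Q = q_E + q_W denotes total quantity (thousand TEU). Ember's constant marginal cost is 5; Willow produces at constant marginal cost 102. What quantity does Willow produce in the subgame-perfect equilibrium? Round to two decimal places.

The follower Willow best-responds to any q_E: π_W = (409 - 3Q)q_W - 102q_W.
Setting the follower's marginal profit to zero, 307 - 3q_E - 6q_W = 0, i.e. q_W = (307 - 3q_E)/6.
Ember substitutes q_W(q_E) into its own profit: π_E = q_E(409 - 3q_E - (307 - 3q_E)/2) - 5q_E = (511/2 - (3/2)q_E)q_E - 5q_E.
Leader FOC: 501/2 - 3q_E = 0, so q_E = 167/2.
Then q_W = (307 - 3·(167/2))/6 = 113/12.

9.42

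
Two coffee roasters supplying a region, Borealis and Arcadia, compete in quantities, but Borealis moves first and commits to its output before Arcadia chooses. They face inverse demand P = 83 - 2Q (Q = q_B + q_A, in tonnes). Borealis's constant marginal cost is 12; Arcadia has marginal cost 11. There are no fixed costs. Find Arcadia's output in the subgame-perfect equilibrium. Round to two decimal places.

9.25

The follower Arcadia best-responds to any q_B: π_A = (83 - 2Q)q_A - 11q_A.
Setting the follower's marginal profit to zero, 72 - 2q_B - 4q_A = 0, i.e. q_A = (72 - 2q_B)/4.
Borealis substitutes q_A(q_B) into its own profit: π_B = q_B(83 - 2q_B - (72 - 2q_B)/2) - 12q_B = (47 - q_B)q_B - 12q_B.
Leader FOC: 35 - 2q_B = 0, so q_B = 35/2.
Then q_A = (72 - 2·(35/2))/4 = 37/4.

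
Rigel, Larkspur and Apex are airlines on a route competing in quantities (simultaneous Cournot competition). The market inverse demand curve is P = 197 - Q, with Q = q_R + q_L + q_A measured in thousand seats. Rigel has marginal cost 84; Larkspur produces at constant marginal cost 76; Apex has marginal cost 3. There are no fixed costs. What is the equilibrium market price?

Rigel's profit: π_R = (197 - Q)q_R - (84q_R). Setting ∂π_R/∂q_R = 0: 113 - 2q_R - (q_L + q_A) = 0.
Larkspur's profit: π_L = (197 - Q)q_L - (76q_L). Setting ∂π_L/∂q_L = 0: 121 - 2q_L - (q_R + q_A) = 0.
Apex's profit: π_A = (197 - Q)q_A - (3q_A). Setting ∂π_A/∂q_A = 0: 194 - 2q_A - (q_R + q_L) = 0.
Adding the 3 conditions: 428 − 2Q − 2Q = 0, i.e. Q = 107.
Back-substituting: q_R = (113 − 107) = 6, q_L = (121 − 107) = 14, q_A = (194 − 107) = 87.
Total output Q = 107, so price P = 197 - 107 = 90.

90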